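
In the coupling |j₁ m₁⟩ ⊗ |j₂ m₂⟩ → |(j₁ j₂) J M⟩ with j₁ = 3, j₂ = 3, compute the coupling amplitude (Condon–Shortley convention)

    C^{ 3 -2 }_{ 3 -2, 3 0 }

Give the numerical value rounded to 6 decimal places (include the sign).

+√(1/6) ≈ +0.408248

j₁+j₂−J=3  J+j₁−j₂=3  J−j₁+j₂=3  j₁+j₂+J+1=10
(j₁±m₁, j₂±m₂, J±M) = (1,5,3,3,1,5)
P² = 216
sum k=2..3:
  [2] +1/24 = 1/24
  [3] −1/72 = -1/72
S = 1/36
C² = P²·S² = 1/6 ; C = +0.408248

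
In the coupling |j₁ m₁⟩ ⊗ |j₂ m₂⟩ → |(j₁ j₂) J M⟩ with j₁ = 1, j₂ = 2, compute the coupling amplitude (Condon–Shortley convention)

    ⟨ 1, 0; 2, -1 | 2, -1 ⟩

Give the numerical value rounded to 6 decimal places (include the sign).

+0.408248  (= +√(1/6))

j₁+j₂−J=1  J+j₁−j₂=1  J−j₁+j₂=3  j₁+j₂+J+1=6
(j₁±m₁, j₂±m₂, J±M) = (1,1,1,3,1,3)
P² = 3/2
sum k=0..1:
  [0] +1/2 = 1/2
  [1] −1/6 = -1/6
S = 1/3
C² = P²·S² = 1/6 ; C = +0.408248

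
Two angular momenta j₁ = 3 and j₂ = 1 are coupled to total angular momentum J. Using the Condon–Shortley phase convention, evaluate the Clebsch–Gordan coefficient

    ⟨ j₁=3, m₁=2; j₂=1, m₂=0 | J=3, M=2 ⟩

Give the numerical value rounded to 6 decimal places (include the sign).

triangle: 1!×5!×1!/8! = 120/40320
(j±m)!: 5!×1!×1!×1!×5!×1! = 14400
prefactor² = (2J+1)×Δ×N² = 300
  k=0: +1/(0!×1!×1!×1!×4!×0!) = 1/24
  k=1: −1/(1!×0!×0!×0!×5!×1!) = -1/120
Σ = 1/30  ⇒  CG² = 300×1/30² = 1/3
CG = +√(1/3) = +0.577350

+√(1/3) = +0.577350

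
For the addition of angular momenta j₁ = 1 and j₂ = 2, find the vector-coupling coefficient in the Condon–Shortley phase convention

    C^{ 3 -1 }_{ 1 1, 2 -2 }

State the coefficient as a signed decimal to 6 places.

+0.258199

triangle: 0!×2!×4!/7! = 48/5040
(j±m)!: 2!×0!×0!×4!×2!×4! = 2304
prefactor² = (2J+1)×Δ×N² = 768/5
  k=0: +1/(0!×0!×0!×0!×2!×4!) = 1/48
Σ = 1/48  ⇒  CG² = 768/5×1/48² = 1/15
CG = +√(1/15) = +0.258199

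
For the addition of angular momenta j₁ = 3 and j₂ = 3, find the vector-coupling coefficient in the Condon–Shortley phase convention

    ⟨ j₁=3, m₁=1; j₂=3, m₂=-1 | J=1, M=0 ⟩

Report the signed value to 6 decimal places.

triangle: 5!·1!·1!/8! = 120/40320
(j±m)!: 4!·2!·2!·4!·1!·1! = 2304
prefactor² = (2J+1)·Δ·N² = 144/7
  k=1: −1/(1!·4!·1!·1!·0!·0!) = -1/24
  k=2: +1/(2!·3!·0!·0!·1!·1!) = 1/12
Σ = 1/24  ⇒  CG² = 144/7·1/24² = 1/28
CG = +√(1/28) = +0.188982

+√(1/28) = +0.188982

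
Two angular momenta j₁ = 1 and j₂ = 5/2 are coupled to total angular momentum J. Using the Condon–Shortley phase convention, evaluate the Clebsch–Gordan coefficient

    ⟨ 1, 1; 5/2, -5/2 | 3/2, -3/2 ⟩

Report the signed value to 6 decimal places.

+0.816497  (= +√(2/3))

triangle: 2!·0!·3!/6! = 12/720
(j±m)!: 2!·0!·0!·5!·0!·3! = 1440
prefactor² = (2J+1)·Δ·N² = 96
  k=0: +1/(0!·2!·0!·0!·0!·3!) = 1/12
Σ = 1/12  ⇒  CG² = 96·1/12² = 2/3
CG = +√(2/3) = +0.816497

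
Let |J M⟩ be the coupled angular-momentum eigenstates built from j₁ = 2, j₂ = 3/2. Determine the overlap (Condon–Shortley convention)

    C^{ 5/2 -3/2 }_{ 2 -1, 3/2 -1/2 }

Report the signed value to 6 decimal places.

−√(1/35) = -0.169031

triangle: 1!*3!*2!/7! = 12/5040
(j±m)!: 1!*3!*1!*2!*1!*4! = 288
prefactor² = (2J+1)*Δ*N² = 144/35
  k=0: +1/(0!*1!*3!*1!*0!*1!) = 1/6
  k=1: −1/(1!*0!*2!*0!*1!*2!) = -1/4
Σ = -1/12  ⇒  CG² = 144/35*(-1/12)² = 1/35
CG = −√(1/35) = -0.169031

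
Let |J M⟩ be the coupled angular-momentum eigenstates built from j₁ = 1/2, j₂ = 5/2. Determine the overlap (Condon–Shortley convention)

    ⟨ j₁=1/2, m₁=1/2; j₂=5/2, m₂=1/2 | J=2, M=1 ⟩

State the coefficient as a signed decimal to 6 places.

+√(1/3) ≈ +0.577350

triangle: 1!*0!*4!/6! = 24/720
(j±m)!: 1!*0!*3!*2!*3!*1! = 72
prefactor² = (2J+1)*Δ*N² = 12
  k=0: +1/(0!*1!*0!*3!*0!*1!) = 1/6
Σ = 1/6  ⇒  CG² = 12*1/6² = 1/3
CG = +√(1/3) = +0.577350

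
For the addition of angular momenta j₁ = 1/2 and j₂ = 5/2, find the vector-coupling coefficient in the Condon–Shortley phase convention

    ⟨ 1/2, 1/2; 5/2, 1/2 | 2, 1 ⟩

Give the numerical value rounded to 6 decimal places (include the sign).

+0.577350  (= +√(1/3))

j₁+j₂−J=1  J+j₁−j₂=0  J−j₁+j₂=4  j₁+j₂+J+1=6
(j₁±m₁, j₂±m₂, J±M) = (1,0,3,2,3,1)
P² = 12
sum k=0..0:
  [0] +1/6 = 1/6
S = 1/6
C² = P²·S² = 1/3 ; C = +0.577350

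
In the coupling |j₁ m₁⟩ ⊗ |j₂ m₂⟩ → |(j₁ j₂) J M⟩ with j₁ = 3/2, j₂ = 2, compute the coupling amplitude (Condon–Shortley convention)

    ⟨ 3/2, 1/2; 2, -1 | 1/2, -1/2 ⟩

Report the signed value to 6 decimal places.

−√(3/10) ≈ -0.547723

j₁+j₂−J=3  J+j₁−j₂=0  J−j₁+j₂=1  j₁+j₂+J+1=5
(j₁±m₁, j₂±m₂, J±M) = (2,1,1,3,0,1)
P² = 6/5
sum k=1..1:
  [1] −1/2 = -1/2
S = -1/2
C² = P²·S² = 3/10 ; C = -0.547723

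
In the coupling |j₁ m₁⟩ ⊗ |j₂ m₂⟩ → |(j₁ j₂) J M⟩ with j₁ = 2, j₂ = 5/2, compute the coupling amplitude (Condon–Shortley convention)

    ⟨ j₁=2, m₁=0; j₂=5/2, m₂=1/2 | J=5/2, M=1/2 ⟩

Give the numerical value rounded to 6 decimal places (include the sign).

-0.478091

triangle: 2!*2!*3!/8! = 24/40320
(j±m)!: 2!*2!*3!*2!*3!*2! = 576
prefactor² = (2J+1)*Δ*N² = 72/35
  k=0: +1/(0!*2!*2!*3!*0!*0!) = 1/24
  k=1: −1/(1!*1!*1!*2!*1!*1!) = -1/2
  k=2: +1/(2!*0!*0!*1!*2!*2!) = 1/8
Σ = -1/3  ⇒  CG² = 72/35*(-1/3)² = 8/35
CG = −√(8/35) = -0.478091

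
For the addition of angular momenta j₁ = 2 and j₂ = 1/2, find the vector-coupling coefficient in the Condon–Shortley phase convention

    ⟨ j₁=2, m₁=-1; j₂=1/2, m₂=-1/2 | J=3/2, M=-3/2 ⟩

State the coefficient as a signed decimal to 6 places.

+√(1/5) ≈ +0.447214

√[4·1!3!0!/5! · 1!3!0!1!0!3!] = √(36/5)
  +(−1)^0/∏(0,1,3,0,0,0)! = 1/6  (running 1/6)
⟨..|..⟩ = √(36/5)·(1/6) = +0.447214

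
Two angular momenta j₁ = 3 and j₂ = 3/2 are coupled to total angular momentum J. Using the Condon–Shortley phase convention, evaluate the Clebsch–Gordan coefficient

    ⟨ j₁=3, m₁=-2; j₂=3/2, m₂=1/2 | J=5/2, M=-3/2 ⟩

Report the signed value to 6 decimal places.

+0.267261

j₁+j₂−J=2  J+j₁−j₂=4  J−j₁+j₂=1  j₁+j₂+J+1=8
(j₁±m₁, j₂±m₂, J±M) = (1,5,2,1,1,4)
P² = 288/7
sum k=1..2:
  [1] −1/24 = -1/24
  [2] +1/12 = 1/12
S = 1/24
C² = P²·S² = 1/14 ; C = +0.267261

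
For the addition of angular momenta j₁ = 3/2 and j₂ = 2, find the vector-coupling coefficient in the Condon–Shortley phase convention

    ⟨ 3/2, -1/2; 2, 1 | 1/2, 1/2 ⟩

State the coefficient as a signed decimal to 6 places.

+√(3/10) ≈ +0.547723

triangle: 3!*0!*1!/5! = 6/120
(j±m)!: 1!*2!*3!*1!*1!*0! = 12
prefactor² = (2J+1)*Δ*N² = 6/5
  k=2: +1/(2!*1!*0!*1!*0!*0!) = 1/2
Σ = 1/2  ⇒  CG² = 6/5*1/2² = 3/10
CG = +√(3/10) = +0.547723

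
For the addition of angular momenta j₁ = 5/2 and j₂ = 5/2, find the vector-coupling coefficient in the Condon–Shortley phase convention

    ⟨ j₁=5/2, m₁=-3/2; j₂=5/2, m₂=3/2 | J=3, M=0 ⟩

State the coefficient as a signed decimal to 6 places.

√[7·2!3!3!/9! · 1!4!4!1!3!3!] = √(144/5)
  +(−1)^1/∏(1,1,3,3,0,0)! = -1/36  (running -1/36)
  +(−1)^2/∏(2,0,2,2,1,1)! = 1/8  (running 7/72)
⟨..|..⟩ = √(144/5)·(7/72) = +0.521749

+0.521749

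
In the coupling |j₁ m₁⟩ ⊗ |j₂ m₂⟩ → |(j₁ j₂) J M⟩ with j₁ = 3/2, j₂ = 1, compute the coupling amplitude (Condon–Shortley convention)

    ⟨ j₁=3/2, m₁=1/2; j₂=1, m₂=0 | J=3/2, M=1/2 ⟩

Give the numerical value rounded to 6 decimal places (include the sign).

+0.258199

√[4·1!2!1!/5! · 2!1!1!1!2!1!] = √(4/15)
  +(−1)^0/∏(0,1,1,1,1,0)! = 1  (running 1)
  +(−1)^1/∏(1,0,0,0,2,1)! = -1/2  (running 1/2)
⟨..|..⟩ = √(4/15)·(1/2) = +0.258199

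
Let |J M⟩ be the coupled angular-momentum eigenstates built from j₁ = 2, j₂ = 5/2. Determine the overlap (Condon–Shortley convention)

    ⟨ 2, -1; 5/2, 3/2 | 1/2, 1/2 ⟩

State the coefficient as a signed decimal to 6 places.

-0.516398

j₁+j₂−J=4  J+j₁−j₂=0  J−j₁+j₂=1  j₁+j₂+J+1=6
(j₁±m₁, j₂±m₂, J±M) = (1,3,4,1,1,0)
P² = 48/5
sum k=3..3:
  [3] −1/6 = -1/6
S = -1/6
C² = P²·S² = 4/15 ; C = -0.516398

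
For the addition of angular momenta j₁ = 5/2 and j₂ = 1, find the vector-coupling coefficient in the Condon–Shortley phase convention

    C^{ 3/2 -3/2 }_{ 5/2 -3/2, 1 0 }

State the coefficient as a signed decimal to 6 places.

triangle: 2!×3!×0!/6! = 12/720
(j±m)!: 1!×4!×1!×1!×0!×3! = 144
prefactor² = (2J+1)×Δ×N² = 48/5
  k=1: −1/(1!×1!×3!×0!×0!×0!) = -1/6
Σ = -1/6  ⇒  CG² = 48/5×(-1/6)² = 4/15
CG = −√(4/15) = -0.516398

-0.516398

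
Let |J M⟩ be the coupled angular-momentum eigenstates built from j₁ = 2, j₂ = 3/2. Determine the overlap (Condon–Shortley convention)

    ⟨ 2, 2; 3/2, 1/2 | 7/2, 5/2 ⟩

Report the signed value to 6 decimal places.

+√(3/7) = +0.654654

j₁+j₂−J=0  J+j₁−j₂=4  J−j₁+j₂=3  j₁+j₂+J+1=8
(j₁±m₁, j₂±m₂, J±M) = (4,0,2,1,6,1)
P² = 6912/7
sum k=0..0:
  [0] +1/48 = 1/48
S = 1/48
C² = P²·S² = 3/7 ; C = +0.654654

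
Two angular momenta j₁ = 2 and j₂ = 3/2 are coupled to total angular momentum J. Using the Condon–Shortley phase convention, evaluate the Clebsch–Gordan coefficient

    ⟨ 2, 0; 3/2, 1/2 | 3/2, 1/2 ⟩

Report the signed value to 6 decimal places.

-0.447214  (= −√(1/5))

√[4·2!2!1!/6! · 2!2!2!1!2!1!] = √(16/45)
  +(−1)^1/∏(1,1,1,1,1,0)! = -1  (running -1)
  +(−1)^2/∏(2,0,0,0,2,1)! = 1/4  (running -3/4)
⟨..|..⟩ = √(16/45)·(-3/4) = -0.447214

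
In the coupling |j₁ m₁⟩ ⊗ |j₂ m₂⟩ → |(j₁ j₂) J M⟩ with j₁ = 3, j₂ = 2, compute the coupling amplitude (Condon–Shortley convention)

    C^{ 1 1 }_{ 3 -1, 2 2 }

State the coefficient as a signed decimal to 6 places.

j₁+j₂−J=4  J+j₁−j₂=2  J−j₁+j₂=0  j₁+j₂+J+1=7
(j₁±m₁, j₂±m₂, J±M) = (2,4,4,0,2,0)
P² = 2304/35
sum k=4..4:
  [4] +1/48 = 1/48
S = 1/48
C² = P²·S² = 1/35 ; C = +0.169031

+√(1/35) ≈ +0.169031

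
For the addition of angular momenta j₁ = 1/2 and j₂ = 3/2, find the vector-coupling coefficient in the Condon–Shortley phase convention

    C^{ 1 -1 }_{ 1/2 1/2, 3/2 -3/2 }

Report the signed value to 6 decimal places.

+0.866025  (= +√(3/4))

triangle: 1!×0!×2!/4! = 2/24
(j±m)!: 1!×0!×0!×3!×0!×2! = 12
prefactor² = (2J+1)×Δ×N² = 3
  k=0: +1/(0!×1!×0!×0!×0!×2!) = 1/2
Σ = 1/2  ⇒  CG² = 3×1/2² = 3/4
CG = +√(3/4) = +0.866025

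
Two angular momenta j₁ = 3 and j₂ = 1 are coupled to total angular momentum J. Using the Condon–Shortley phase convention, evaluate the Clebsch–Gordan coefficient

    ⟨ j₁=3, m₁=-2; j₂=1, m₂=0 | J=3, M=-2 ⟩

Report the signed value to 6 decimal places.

-0.577350

j₁+j₂−J=1  J+j₁−j₂=5  J−j₁+j₂=1  j₁+j₂+J+1=8
(j₁±m₁, j₂±m₂, J±M) = (1,5,1,1,1,5)
P² = 300
sum k=0..1:
  [0] +1/120 = 1/120
  [1] −1/24 = -1/24
S = -1/30
C² = P²·S² = 1/3 ; C = -0.577350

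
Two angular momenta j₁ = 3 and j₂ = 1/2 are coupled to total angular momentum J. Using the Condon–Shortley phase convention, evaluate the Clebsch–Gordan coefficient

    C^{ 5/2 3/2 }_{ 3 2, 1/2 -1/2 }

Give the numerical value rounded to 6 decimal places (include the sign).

triangle: 1!*5!*0!/7! = 120/5040
(j±m)!: 5!*1!*0!*1!*4!*1! = 2880
prefactor² = (2J+1)*Δ*N² = 2880/7
  k=0: +1/(0!*1!*1!*0!*4!*0!) = 1/24
Σ = 1/24  ⇒  CG² = 2880/7*1/24² = 5/7
CG = +√(5/7) = +0.845154

+√(5/7) = +0.845154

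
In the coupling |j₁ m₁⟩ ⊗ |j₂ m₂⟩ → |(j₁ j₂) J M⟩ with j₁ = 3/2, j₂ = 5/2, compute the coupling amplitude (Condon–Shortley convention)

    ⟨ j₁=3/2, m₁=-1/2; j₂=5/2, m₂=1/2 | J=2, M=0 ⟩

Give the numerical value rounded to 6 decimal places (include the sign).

j₁+j₂−J=2  J+j₁−j₂=1  J−j₁+j₂=3  j₁+j₂+J+1=7
(j₁±m₁, j₂±m₂, J±M) = (1,2,3,2,2,2)
P² = 8/7
sum k=1..2:
  [1] −1/2 = -1/2
  [2] +1/4 = 1/4
S = -1/4
C² = P²·S² = 1/14 ; C = -0.267261

-0.267261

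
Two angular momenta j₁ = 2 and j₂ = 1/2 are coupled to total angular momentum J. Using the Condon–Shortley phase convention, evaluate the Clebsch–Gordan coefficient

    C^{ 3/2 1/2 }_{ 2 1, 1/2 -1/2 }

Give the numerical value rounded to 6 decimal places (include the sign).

j₁+j₂−J=1  J+j₁−j₂=3  J−j₁+j₂=0  j₁+j₂+J+1=5
(j₁±m₁, j₂±m₂, J±M) = (3,1,0,1,2,1)
P² = 12/5
sum k=0..0:
  [0] +1/2 = 1/2
S = 1/2
C² = P²·S² = 3/5 ; C = +0.774597

+0.774597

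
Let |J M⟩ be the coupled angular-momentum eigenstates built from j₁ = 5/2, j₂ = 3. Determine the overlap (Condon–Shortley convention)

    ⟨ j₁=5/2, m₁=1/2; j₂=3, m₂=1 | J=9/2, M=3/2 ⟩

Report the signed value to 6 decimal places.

√[10·1!4!5!/11! · 3!2!4!2!6!3!] = √(138240/77)
  +(−1)^0/∏(0,1,2,4,2,1)! = 1/96  (running 1/96)
  +(−1)^1/∏(1,0,1,3,3,2)! = -1/72  (running -1/288)
⟨..|..⟩ = √(138240/77)·(-1/288) = -0.147122

-0.147122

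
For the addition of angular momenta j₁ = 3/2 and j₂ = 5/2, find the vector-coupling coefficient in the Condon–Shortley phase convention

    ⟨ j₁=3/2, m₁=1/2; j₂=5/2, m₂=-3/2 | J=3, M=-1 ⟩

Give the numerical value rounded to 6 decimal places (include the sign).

+0.639010

j₁+j₂−J=1  J+j₁−j₂=2  J−j₁+j₂=4  j₁+j₂+J+1=8
(j₁±m₁, j₂±m₂, J±M) = (2,1,1,4,2,4)
P² = 96/5
sum k=0..1:
  [0] +1/6 = 1/6
  [1] −1/48 = -1/48
S = 7/48
C² = P²·S² = 49/120 ; C = +0.639010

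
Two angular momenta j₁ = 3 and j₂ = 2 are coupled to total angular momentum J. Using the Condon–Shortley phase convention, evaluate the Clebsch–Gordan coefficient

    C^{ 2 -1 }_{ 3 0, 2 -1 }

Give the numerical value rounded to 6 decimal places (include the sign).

√[5·3!3!1!/8! · 3!3!1!3!1!3!] = √(81/14)
  +(−1)^0/∏(0,3,3,1,0,0)! = 1/36  (running 1/36)
  +(−1)^1/∏(1,2,2,0,1,1)! = -1/4  (running -2/9)
⟨..|..⟩ = √(81/14)·(-2/9) = -0.534522

-0.534522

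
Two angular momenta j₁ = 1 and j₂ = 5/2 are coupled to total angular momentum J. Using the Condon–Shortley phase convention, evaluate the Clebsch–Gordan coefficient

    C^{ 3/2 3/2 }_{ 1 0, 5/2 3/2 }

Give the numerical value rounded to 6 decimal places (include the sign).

−√(4/15) = -0.516398

j₁+j₂−J=2  J+j₁−j₂=0  J−j₁+j₂=3  j₁+j₂+J+1=6
(j₁±m₁, j₂±m₂, J±M) = (1,1,4,1,3,0)
P² = 48/5
sum k=1..1:
  [1] −1/6 = -1/6
S = -1/6
C² = P²·S² = 4/15 ; C = -0.516398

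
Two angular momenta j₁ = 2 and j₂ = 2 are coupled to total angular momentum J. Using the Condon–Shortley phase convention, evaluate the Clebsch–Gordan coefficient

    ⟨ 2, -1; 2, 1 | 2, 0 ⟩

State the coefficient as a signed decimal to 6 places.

triangle: 2!*2!*2!/7! = 8/5040
(j±m)!: 1!*3!*3!*1!*2!*2! = 144
prefactor² = (2J+1)*Δ*N² = 8/7
  k=1: −1/(1!*1!*2!*2!*0!*0!) = -1/4
  k=2: +1/(2!*0!*1!*1!*1!*1!) = 1/2
Σ = 1/4  ⇒  CG² = 8/7*1/4² = 1/14
CG = +√(1/14) = +0.267261

+√(1/14) ≈ +0.267261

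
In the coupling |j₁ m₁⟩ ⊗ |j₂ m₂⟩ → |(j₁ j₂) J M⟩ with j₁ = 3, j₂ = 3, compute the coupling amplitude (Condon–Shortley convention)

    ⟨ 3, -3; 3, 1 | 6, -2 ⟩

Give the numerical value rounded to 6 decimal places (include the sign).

+√(1/33) = +0.174078

j₁+j₂−J=0  J+j₁−j₂=6  J−j₁+j₂=6  j₁+j₂+J+1=13
(j₁±m₁, j₂±m₂, J±M) = (0,6,4,2,4,8)
P² = 398131200/11
sum k=0..0:
  [0] +1/34560 = 1/34560
S = 1/34560
C² = P²·S² = 1/33 ; C = +0.174078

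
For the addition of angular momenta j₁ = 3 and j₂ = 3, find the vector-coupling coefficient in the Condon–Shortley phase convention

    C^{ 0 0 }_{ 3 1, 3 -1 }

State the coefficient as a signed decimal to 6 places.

+√(1/7) ≈ +0.377964

triangle: 6!·0!·0!/7! = 720/5040
(j±m)!: 4!·2!·2!·4!·0!·0! = 2304
prefactor² = (2J+1)·Δ·N² = 2304/7
  k=2: +1/(2!·4!·0!·0!·0!·0!) = 1/48
Σ = 1/48  ⇒  CG² = 2304/7·1/48² = 1/7
CG = +√(1/7) = +0.377964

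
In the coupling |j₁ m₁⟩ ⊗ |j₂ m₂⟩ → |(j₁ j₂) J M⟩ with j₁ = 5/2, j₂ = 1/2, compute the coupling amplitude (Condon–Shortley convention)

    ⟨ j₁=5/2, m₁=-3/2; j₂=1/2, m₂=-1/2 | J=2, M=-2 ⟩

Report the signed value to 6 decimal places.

+0.408248

j₁+j₂−J=1  J+j₁−j₂=4  J−j₁+j₂=0  j₁+j₂+J+1=6
(j₁±m₁, j₂±m₂, J±M) = (1,4,0,1,0,4)
P² = 96
sum k=0..0:
  [0] +1/24 = 1/24
S = 1/24
C² = P²·S² = 1/6 ; C = +0.408248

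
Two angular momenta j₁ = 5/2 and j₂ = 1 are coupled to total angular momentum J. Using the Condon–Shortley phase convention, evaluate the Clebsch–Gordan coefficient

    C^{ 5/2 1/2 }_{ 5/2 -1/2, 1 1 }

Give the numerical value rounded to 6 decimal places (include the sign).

-0.717137  (= −√(18/35))

√[6·1!4!1!/7! · 2!3!2!0!3!2!] = √(288/35)
  +(−1)^1/∏(1,0,2,1,2,0)! = -1/4  (running -1/4)
⟨..|..⟩ = √(288/35)·(-1/4) = -0.717137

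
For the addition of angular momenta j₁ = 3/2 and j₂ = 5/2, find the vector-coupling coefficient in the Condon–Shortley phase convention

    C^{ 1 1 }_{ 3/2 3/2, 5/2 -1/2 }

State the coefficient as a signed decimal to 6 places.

+0.223607  (= +√(1/20))

j₁+j₂−J=3  J+j₁−j₂=0  J−j₁+j₂=2  j₁+j₂+J+1=6
(j₁±m₁, j₂±m₂, J±M) = (3,0,2,3,2,0)
P² = 36/5
sum k=0..0:
  [0] +1/12 = 1/12
S = 1/12
C² = P²·S² = 1/20 ; C = +0.223607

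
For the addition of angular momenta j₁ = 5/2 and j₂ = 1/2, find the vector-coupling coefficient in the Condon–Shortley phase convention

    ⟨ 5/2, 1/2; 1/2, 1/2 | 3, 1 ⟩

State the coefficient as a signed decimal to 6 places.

√[7·0!5!1!/7! · 3!2!1!0!4!2!] = √(96)
  +(−1)^0/∏(0,0,2,1,3,0)! = 1/12  (running 1/12)
⟨..|..⟩ = √(96)·(1/12) = +0.816497

+√(2/3) = +0.816497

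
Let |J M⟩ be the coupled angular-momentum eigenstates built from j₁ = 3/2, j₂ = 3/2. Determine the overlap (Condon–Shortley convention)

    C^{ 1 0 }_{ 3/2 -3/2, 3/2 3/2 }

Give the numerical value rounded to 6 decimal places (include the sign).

triangle: 2!×1!×1!/5! = 2/120
(j±m)!: 0!×3!×3!×0!×1!×1! = 36
prefactor² = (2J+1)×Δ×N² = 9/5
  k=2: +1/(2!×0!×1!×1!×0!×0!) = 1/2
Σ = 1/2  ⇒  CG² = 9/5×1/2² = 9/20
CG = +√(9/20) = +0.670820

+√(9/20) = +0.670820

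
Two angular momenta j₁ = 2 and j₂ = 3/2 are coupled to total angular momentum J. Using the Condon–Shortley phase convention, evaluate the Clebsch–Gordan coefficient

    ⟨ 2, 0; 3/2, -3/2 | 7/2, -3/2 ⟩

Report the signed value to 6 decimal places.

+√(2/7) ≈ +0.534522

√[8·0!4!3!/8! · 2!2!0!3!2!5!] = √(1152/7)
  +(−1)^0/∏(0,0,2,0,2,3)! = 1/24  (running 1/24)
⟨..|..⟩ = √(1152/7)·(1/24) = +0.534522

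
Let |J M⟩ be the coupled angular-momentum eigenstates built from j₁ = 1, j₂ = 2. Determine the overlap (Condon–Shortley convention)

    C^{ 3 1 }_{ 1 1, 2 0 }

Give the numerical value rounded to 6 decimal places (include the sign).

+√(2/5) ≈ +0.632456

triangle: 0!×2!×4!/7! = 48/5040
(j±m)!: 2!×0!×2!×2!×4!×2! = 384
prefactor² = (2J+1)×Δ×N² = 128/5
  k=0: +1/(0!×0!×0!×2!×2!×2!) = 1/8
Σ = 1/8  ⇒  CG² = 128/5×1/8² = 2/5
CG = +√(2/5) = +0.632456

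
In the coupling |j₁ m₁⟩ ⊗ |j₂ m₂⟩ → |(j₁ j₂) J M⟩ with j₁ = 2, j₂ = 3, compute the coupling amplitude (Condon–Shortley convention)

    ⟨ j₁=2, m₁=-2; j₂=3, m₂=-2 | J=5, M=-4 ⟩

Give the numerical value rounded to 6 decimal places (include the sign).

+√(3/5) = +0.774597

√[11·0!4!6!/11! · 0!4!1!5!1!9!] = √(4976640)
  +(−1)^0/∏(0,0,4,1,0,5)! = 1/2880  (running 1/2880)
⟨..|..⟩ = √(4976640)·(1/2880) = +0.774597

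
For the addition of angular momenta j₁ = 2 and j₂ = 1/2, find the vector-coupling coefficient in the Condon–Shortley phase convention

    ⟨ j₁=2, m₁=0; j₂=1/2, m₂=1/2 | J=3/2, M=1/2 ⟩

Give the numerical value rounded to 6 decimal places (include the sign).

j₁+j₂−J=1  J+j₁−j₂=3  J−j₁+j₂=0  j₁+j₂+J+1=5
(j₁±m₁, j₂±m₂, J±M) = (2,2,1,0,2,1)
P² = 8/5
sum k=1..1:
  [1] −1/2 = -1/2
S = -1/2
C² = P²·S² = 2/5 ; C = -0.632456

−√(2/5) = -0.632456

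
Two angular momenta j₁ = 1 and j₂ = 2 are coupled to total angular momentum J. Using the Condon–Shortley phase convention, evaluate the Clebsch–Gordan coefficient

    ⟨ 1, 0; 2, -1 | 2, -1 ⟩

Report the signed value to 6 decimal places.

j₁+j₂−J=1  J+j₁−j₂=1  J−j₁+j₂=3  j₁+j₂+J+1=6
(j₁±m₁, j₂±m₂, J±M) = (1,1,1,3,1,3)
P² = 3/2
sum k=0..1:
  [0] +1/2 = 1/2
  [1] −1/6 = -1/6
S = 1/3
C² = P²·S² = 1/6 ; C = +0.408248

+0.408248  (= +√(1/6))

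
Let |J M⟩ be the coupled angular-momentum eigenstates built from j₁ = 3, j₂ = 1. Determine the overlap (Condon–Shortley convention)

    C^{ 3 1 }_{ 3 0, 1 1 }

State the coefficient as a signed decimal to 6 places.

j₁+j₂−J=1  J+j₁−j₂=5  J−j₁+j₂=1  j₁+j₂+J+1=8
(j₁±m₁, j₂±m₂, J±M) = (3,3,2,0,4,2)
P² = 72
sum k=1..1:
  [1] −1/12 = -1/12
S = -1/12
C² = P²·S² = 1/2 ; C = -0.707107

−√(1/2) = -0.707107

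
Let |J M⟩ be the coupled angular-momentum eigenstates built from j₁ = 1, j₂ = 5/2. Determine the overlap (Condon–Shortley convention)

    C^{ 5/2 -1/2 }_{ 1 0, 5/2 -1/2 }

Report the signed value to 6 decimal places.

√[6·1!1!4!/7! · 1!1!2!3!2!3!] = √(144/35)
  +(−1)^0/∏(0,1,1,2,0,2)! = 1/4  (running 1/4)
  +(−1)^1/∏(1,0,0,1,1,3)! = -1/6  (running 1/12)
⟨..|..⟩ = √(144/35)·(1/12) = +0.169031

+√(1/35) = +0.169031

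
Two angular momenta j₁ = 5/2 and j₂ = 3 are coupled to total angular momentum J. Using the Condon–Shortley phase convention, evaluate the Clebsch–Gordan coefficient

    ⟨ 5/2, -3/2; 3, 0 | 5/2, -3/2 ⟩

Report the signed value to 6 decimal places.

+0.483046

√[6·3!2!3!/9! · 1!4!3!3!1!4!] = √(864/35)
  +(−1)^2/∏(2,1,2,1,0,2)! = 1/8  (running 1/8)
  +(−1)^3/∏(3,0,1,0,1,3)! = -1/36  (running 7/72)
⟨..|..⟩ = √(864/35)·(7/72) = +0.483046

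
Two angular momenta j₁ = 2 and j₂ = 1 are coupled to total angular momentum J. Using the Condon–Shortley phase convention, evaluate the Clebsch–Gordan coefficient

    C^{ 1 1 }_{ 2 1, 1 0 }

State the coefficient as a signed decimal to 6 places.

-0.547723  (= −√(3/10))

√[3·2!2!0!/5! · 3!1!1!1!2!0!] = √(6/5)
  +(−1)^1/∏(1,1,0,0,2,0)! = -1/2  (running -1/2)
⟨..|..⟩ = √(6/5)·(-1/2) = -0.547723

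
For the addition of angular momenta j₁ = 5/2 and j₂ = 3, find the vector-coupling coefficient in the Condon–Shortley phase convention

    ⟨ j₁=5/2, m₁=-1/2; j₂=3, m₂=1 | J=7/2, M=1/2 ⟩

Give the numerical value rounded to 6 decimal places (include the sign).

−√(1/63) ≈ -0.125988

triangle: 2!·3!·4!/10! = 288/3628800
(j±m)!: 2!·3!·4!·2!·4!·3! = 82944
prefactor² = (2J+1)·Δ·N² = 9216/175
  k=0: +1/(0!·2!·3!·4!·0!·0!) = 1/288
  k=1: −1/(1!·1!·2!·3!·1!·1!) = -1/12
  k=2: +1/(2!·0!·1!·2!·2!·2!) = 1/16
Σ = -5/288  ⇒  CG² = 9216/175·(-5/288)² = 1/63
CG = −√(1/63) = -0.125988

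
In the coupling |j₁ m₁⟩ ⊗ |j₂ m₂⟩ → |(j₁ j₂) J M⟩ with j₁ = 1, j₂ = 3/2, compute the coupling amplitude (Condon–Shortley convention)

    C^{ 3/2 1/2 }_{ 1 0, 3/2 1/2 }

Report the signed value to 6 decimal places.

−√(1/15) ≈ -0.258199

triangle: 1!×1!×2!/5! = 2/120
(j±m)!: 1!×1!×2!×1!×2!×1! = 4
prefactor² = (2J+1)×Δ×N² = 4/15
  k=0: +1/(0!×1!×1!×2!×0!×0!) = 1/2
  k=1: −1/(1!×0!×0!×1!×1!×1!) = -1
Σ = -1/2  ⇒  CG² = 4/15×(-1/2)² = 1/15
CG = −√(1/15) = -0.258199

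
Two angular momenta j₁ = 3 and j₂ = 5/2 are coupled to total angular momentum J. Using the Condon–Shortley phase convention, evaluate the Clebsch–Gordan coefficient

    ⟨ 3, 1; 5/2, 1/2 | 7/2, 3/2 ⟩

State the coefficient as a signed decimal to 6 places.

√[8·2!4!3!/10! · 4!2!3!2!5!2!] = √(3072/35)
  +(−1)^0/∏(0,2,2,3,2,0)! = 1/48  (running 1/48)
  +(−1)^1/∏(1,1,1,2,3,1)! = -1/12  (running -1/16)
  +(−1)^2/∏(2,0,0,1,4,2)! = 1/96  (running -5/96)
⟨..|..⟩ = √(3072/35)·(-5/96) = -0.487950

-0.487950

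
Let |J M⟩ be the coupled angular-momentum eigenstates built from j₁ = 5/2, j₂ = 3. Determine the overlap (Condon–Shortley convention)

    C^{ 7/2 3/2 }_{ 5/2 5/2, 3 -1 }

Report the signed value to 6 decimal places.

+√(8/21) ≈ +0.617213

j₁+j₂−J=2  J+j₁−j₂=3  J−j₁+j₂=4  j₁+j₂+J+1=10
(j₁±m₁, j₂±m₂, J±M) = (5,0,2,4,5,2)
P² = 6144/7
sum k=0..0:
  [0] +1/48 = 1/48
S = 1/48
C² = P²·S² = 8/21 ; C = +0.617213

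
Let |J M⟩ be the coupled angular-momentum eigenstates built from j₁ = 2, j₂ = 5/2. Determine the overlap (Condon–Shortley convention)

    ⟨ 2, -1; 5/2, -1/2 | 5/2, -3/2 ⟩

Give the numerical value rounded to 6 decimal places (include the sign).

triangle: 2!*2!*3!/8! = 24/40320
(j±m)!: 1!*3!*2!*3!*1!*4! = 1728
prefactor² = (2J+1)*Δ*N² = 216/35
  k=1: −1/(1!*1!*2!*1!*0!*2!) = -1/4
  k=2: +1/(2!*0!*1!*0!*1!*3!) = 1/12
Σ = -1/6  ⇒  CG² = 216/35*(-1/6)² = 6/35
CG = −√(6/35) = -0.414039

−√(6/35) ≈ -0.414039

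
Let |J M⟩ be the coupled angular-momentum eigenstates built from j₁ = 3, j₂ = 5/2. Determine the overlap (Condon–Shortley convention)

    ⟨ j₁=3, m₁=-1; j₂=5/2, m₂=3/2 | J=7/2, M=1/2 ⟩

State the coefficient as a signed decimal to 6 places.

+0.356348  (= +√(8/63))

triangle: 2!×4!×3!/10! = 288/3628800
(j±m)!: 2!×4!×4!×1!×4!×3! = 165888
prefactor² = (2J+1)×Δ×N² = 18432/175
  k=1: −1/(1!×1!×3!×3!×1!×0!) = -1/36
  k=2: +1/(2!×0!×2!×2!×2!×1!) = 1/16
Σ = 5/144  ⇒  CG² = 18432/175×5/144² = 8/63
CG = +√(8/63) = +0.356348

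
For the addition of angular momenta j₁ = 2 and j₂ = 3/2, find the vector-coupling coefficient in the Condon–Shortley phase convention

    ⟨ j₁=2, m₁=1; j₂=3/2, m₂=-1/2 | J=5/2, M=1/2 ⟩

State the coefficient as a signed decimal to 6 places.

+0.597614

j₁+j₂−J=1  J+j₁−j₂=3  J−j₁+j₂=2  j₁+j₂+J+1=7
(j₁±m₁, j₂±m₂, J±M) = (3,1,1,2,3,2)
P² = 72/35
sum k=0..1:
  [0] +1/2 = 1/2
  [1] −1/12 = -1/12
S = 5/12
C² = P²·S² = 5/14 ; C = +0.597614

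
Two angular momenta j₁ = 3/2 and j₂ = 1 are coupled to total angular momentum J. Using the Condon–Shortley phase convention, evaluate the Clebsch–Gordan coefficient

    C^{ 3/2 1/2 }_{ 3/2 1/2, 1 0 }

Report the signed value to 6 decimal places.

j₁+j₂−J=1  J+j₁−j₂=2  J−j₁+j₂=1  j₁+j₂+J+1=5
(j₁±m₁, j₂±m₂, J±M) = (2,1,1,1,2,1)
P² = 4/15
sum k=0..1:
  [0] +1/1 = 1
  [1] −1/2 = -1/2
S = 1/2
C² = P²·S² = 1/15 ; C = +0.258199

+√(1/15) ≈ +0.258199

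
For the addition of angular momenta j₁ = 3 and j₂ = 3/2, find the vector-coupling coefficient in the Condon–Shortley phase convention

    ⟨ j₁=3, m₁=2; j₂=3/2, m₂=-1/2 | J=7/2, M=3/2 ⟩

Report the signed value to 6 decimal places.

+0.654654

j₁+j₂−J=1  J+j₁−j₂=5  J−j₁+j₂=2  j₁+j₂+J+1=9
(j₁±m₁, j₂±m₂, J±M) = (5,1,1,2,5,2)
P² = 6400/21
sum k=0..1:
  [0] +1/24 = 1/24
  [1] −1/240 = -1/240
S = 3/80
C² = P²·S² = 3/7 ; C = +0.654654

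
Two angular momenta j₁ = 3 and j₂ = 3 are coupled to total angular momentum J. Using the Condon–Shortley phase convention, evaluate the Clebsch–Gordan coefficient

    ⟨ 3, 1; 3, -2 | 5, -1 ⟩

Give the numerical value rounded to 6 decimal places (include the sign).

+0.566947

j₁+j₂−J=1  J+j₁−j₂=5  J−j₁+j₂=5  j₁+j₂+J+1=12
(j₁±m₁, j₂±m₂, J±M) = (4,2,1,5,4,6)
P² = 230400/7
sum k=0..1:
  [0] +1/288 = 1/288
  [1] −1/2880 = -1/2880
S = 1/320
C² = P²·S² = 9/28 ; C = +0.566947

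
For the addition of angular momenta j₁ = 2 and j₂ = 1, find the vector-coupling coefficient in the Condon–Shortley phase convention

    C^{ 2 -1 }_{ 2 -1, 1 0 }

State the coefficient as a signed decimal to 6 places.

triangle: 1!×3!×1!/6! = 6/720
(j±m)!: 1!×3!×1!×1!×1!×3! = 36
prefactor² = (2J+1)×Δ×N² = 3/2
  k=0: +1/(0!×1!×3!×1!×0!×0!) = 1/6
  k=1: −1/(1!×0!×2!×0!×1!×1!) = -1/2
Σ = -1/3  ⇒  CG² = 3/2×(-1/3)² = 1/6
CG = −√(1/6) = -0.408248

-0.408248  (= −√(1/6))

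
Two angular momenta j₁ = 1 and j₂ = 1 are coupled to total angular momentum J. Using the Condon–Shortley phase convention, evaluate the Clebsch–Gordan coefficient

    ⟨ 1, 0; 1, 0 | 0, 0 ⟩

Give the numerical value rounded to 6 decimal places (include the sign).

triangle: 2!*0!*0!/3! = 2/6
(j±m)!: 1!*1!*1!*1!*0!*0! = 1
prefactor² = (2J+1)*Δ*N² = 1/3
  k=1: −1/(1!*1!*0!*0!*0!*0!) = -1
Σ = -1  ⇒  CG² = 1/3*(-1)² = 1/3
CG = −√(1/3) = -0.577350

−√(1/3) = -0.577350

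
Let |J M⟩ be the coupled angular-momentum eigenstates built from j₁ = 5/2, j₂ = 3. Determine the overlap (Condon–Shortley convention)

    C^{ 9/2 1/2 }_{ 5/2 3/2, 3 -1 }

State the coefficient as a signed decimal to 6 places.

+√(35/99) ≈ +0.594588

j₁+j₂−J=1  J+j₁−j₂=4  J−j₁+j₂=5  j₁+j₂+J+1=11
(j₁±m₁, j₂±m₂, J±M) = (4,1,2,4,5,4)
P² = 184320/77
sum k=0..1:
  [0] +1/72 = 1/72
  [1] −1/576 = -1/576
S = 7/576
C² = P²·S² = 35/99 ; C = +0.594588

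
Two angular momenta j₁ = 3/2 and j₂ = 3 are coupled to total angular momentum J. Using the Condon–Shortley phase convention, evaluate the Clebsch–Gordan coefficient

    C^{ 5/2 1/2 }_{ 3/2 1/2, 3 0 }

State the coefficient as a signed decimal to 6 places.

-0.414039  (= −√(6/35))

√[6·2!1!4!/8! · 2!1!3!3!3!2!] = √(216/35)
  +(−1)^0/∏(0,2,1,3,0,1)! = 1/12  (running 1/12)
  +(−1)^1/∏(1,1,0,2,1,2)! = -1/4  (running -1/6)
⟨..|..⟩ = √(216/35)·(-1/6) = -0.414039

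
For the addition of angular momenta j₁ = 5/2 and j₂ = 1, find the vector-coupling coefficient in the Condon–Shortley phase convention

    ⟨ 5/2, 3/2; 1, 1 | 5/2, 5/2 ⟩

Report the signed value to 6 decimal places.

triangle: 1!*4!*1!/7! = 24/5040
(j±m)!: 4!*1!*2!*0!*5!*0! = 5760
prefactor² = (2J+1)*Δ*N² = 1152/7
  k=1: −1/(1!*0!*0!*1!*4!*0!) = -1/24
Σ = -1/24  ⇒  CG² = 1152/7*(-1/24)² = 2/7
CG = −√(2/7) = -0.534522

−√(2/7) ≈ -0.534522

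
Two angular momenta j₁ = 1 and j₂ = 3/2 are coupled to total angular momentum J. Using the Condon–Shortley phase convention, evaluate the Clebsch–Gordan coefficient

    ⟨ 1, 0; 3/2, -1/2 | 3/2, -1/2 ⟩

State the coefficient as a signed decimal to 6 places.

√[4·1!1!2!/5! · 1!1!1!2!1!2!] = √(4/15)
  +(−1)^0/∏(0,1,1,1,0,1)! = 1  (running 1)
  +(−1)^1/∏(1,0,0,0,1,2)! = -1/2  (running 1/2)
⟨..|..⟩ = √(4/15)·(1/2) = +0.258199

+√(1/15) = +0.258199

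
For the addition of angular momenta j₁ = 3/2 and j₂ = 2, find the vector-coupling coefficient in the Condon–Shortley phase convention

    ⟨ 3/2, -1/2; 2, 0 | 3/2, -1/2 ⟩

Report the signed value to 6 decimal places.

j₁+j₂−J=2  J+j₁−j₂=1  J−j₁+j₂=2  j₁+j₂+J+1=6
(j₁±m₁, j₂±m₂, J±M) = (1,2,2,2,1,2)
P² = 16/45
sum k=1..2:
  [1] −1/1 = -1
  [2] +1/4 = 1/4
S = -3/4
C² = P²·S² = 1/5 ; C = -0.447214

-0.447214  (= −√(1/5))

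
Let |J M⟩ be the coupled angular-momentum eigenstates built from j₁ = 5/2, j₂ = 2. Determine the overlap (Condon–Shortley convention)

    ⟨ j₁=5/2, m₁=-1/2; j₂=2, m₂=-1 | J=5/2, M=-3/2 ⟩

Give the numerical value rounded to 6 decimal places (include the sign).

-0.414039

√[6·2!3!2!/8! · 2!3!1!3!1!4!] = √(216/35)
  +(−1)^0/∏(0,2,3,1,0,1)! = 1/12  (running 1/12)
  +(−1)^1/∏(1,1,2,0,1,2)! = -1/4  (running -1/6)
⟨..|..⟩ = √(216/35)·(-1/6) = -0.414039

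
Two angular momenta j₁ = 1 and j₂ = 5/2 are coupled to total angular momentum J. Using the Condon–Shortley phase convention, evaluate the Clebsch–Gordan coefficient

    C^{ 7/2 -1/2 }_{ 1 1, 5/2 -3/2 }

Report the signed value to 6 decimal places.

√[8·0!2!5!/8! · 2!0!1!4!3!4!] = √(2304/7)
  +(−1)^0/∏(0,0,0,1,2,4)! = 1/48  (running 1/48)
⟨..|..⟩ = √(2304/7)·(1/48) = +0.377964

+0.377964  (= +√(1/7))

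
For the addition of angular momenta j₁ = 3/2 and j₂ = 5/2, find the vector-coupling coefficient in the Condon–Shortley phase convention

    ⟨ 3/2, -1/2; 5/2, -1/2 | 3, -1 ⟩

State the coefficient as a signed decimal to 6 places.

√[7·1!2!4!/8! · 1!2!2!3!2!4!] = √(48/5)
  +(−1)^0/∏(0,1,2,2,0,2)! = 1/8  (running 1/8)
  +(−1)^1/∏(1,0,1,1,1,3)! = -1/6  (running -1/24)
⟨..|..⟩ = √(48/5)·(-1/24) = -0.129099

-0.129099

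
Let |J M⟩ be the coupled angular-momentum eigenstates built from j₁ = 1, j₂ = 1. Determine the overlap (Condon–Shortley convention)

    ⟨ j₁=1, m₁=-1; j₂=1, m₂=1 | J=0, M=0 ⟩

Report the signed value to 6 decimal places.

+√(1/3) = +0.577350

j₁+j₂−J=2  J+j₁−j₂=0  J−j₁+j₂=0  j₁+j₂+J+1=3
(j₁±m₁, j₂±m₂, J±M) = (0,2,2,0,0,0)
P² = 4/3
sum k=2..2:
  [2] +1/2 = 1/2
S = 1/2
C² = P²·S² = 1/3 ; C = +0.577350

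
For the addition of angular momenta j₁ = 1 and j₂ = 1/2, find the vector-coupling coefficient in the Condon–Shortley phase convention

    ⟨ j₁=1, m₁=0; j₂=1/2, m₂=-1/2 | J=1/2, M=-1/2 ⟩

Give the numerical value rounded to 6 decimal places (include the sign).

triangle: 1!·1!·0!/3! = 1/6
(j±m)!: 1!·1!·0!·1!·0!·1! = 1
prefactor² = (2J+1)·Δ·N² = 1/3
  k=0: +1/(0!·1!·1!·0!·0!·0!) = 1
Σ = 1  ⇒  CG² = 1/3·1² = 1/3
CG = +√(1/3) = +0.577350

+√(1/3) = +0.577350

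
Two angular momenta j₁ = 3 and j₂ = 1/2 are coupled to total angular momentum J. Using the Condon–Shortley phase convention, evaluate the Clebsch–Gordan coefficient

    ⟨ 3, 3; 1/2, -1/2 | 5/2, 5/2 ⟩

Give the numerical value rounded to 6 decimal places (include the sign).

+√(6/7) = +0.925820

j₁+j₂−J=1  J+j₁−j₂=5  J−j₁+j₂=0  j₁+j₂+J+1=7
(j₁±m₁, j₂±m₂, J±M) = (6,0,0,1,5,0)
P² = 86400/7
sum k=0..0:
  [0] +1/120 = 1/120
S = 1/120
C² = P²·S² = 6/7 ; C = +0.925820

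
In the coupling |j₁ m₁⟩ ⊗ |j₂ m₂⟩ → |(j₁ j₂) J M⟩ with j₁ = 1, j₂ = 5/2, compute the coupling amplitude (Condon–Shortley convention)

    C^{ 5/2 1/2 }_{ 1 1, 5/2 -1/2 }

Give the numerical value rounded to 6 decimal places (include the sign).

j₁+j₂−J=1  J+j₁−j₂=1  J−j₁+j₂=4  j₁+j₂+J+1=7
(j₁±m₁, j₂±m₂, J±M) = (2,0,2,3,3,2)
P² = 288/35
sum k=0..0:
  [0] +1/4 = 1/4
S = 1/4
C² = P²·S² = 18/35 ; C = +0.717137

+√(18/35) = +0.717137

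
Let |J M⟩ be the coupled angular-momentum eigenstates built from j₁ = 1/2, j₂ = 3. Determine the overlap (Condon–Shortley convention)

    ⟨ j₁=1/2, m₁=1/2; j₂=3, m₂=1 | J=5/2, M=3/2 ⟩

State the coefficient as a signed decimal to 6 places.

√[6·1!0!5!/7! · 1!0!4!2!4!1!] = √(1152/7)
  +(−1)^0/∏(0,1,0,4,0,1)! = 1/24  (running 1/24)
⟨..|..⟩ = √(1152/7)·(1/24) = +0.534522

+√(2/7) = +0.534522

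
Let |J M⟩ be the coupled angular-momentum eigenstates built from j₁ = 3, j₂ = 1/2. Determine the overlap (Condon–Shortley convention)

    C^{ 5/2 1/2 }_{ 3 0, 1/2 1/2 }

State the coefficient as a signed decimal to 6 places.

−√(3/7) ≈ -0.654654

√[6·1!5!0!/7! · 3!3!1!0!3!2!] = √(432/7)
  +(−1)^1/∏(1,0,2,0,3,0)! = -1/12  (running -1/12)
⟨..|..⟩ = √(432/7)·(-1/12) = -0.654654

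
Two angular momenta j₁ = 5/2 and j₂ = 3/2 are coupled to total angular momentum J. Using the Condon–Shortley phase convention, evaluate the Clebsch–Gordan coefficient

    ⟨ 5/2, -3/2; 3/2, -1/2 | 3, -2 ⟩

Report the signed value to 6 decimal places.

−√(1/12) = -0.288675

√[7·1!4!2!/8! · 1!4!1!2!1!5!] = √(48)
  +(−1)^0/∏(0,1,4,1,0,1)! = 1/24  (running 1/24)
  +(−1)^1/∏(1,0,3,0,1,2)! = -1/12  (running -1/24)
⟨..|..⟩ = √(48)·(-1/24) = -0.288675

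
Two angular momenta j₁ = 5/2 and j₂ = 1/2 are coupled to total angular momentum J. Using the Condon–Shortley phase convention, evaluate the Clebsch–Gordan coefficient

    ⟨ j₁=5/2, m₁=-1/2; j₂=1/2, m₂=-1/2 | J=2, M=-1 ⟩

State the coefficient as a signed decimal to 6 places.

+√(1/3) = +0.577350

j₁+j₂−J=1  J+j₁−j₂=4  J−j₁+j₂=0  j₁+j₂+J+1=6
(j₁±m₁, j₂±m₂, J±M) = (2,3,0,1,1,3)
P² = 12
sum k=0..0:
  [0] +1/6 = 1/6
S = 1/6
C² = P²·S² = 1/3 ; C = +0.577350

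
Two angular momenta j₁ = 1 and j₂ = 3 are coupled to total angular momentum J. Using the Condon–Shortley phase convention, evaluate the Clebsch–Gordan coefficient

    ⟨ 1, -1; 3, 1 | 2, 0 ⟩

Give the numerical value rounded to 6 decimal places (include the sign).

+0.534522  (= +√(2/7))

j₁+j₂−J=2  J+j₁−j₂=0  J−j₁+j₂=4  j₁+j₂+J+1=7
(j₁±m₁, j₂±m₂, J±M) = (0,2,4,2,2,2)
P² = 128/7
sum k=2..2:
  [2] +1/8 = 1/8
S = 1/8
C² = P²·S² = 2/7 ; C = +0.534522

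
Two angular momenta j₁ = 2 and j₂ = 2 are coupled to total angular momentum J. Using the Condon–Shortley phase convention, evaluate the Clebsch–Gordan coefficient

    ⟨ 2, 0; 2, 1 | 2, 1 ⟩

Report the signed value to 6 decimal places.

−√(1/14) = -0.267261

triangle: 2!*2!*2!/7! = 8/5040
(j±m)!: 2!*2!*3!*1!*3!*1! = 144
prefactor² = (2J+1)*Δ*N² = 8/7
  k=1: −1/(1!*1!*1!*2!*1!*0!) = -1/2
  k=2: +1/(2!*0!*0!*1!*2!*1!) = 1/4
Σ = -1/4  ⇒  CG² = 8/7*(-1/4)² = 1/14
CG = −√(1/14) = -0.267261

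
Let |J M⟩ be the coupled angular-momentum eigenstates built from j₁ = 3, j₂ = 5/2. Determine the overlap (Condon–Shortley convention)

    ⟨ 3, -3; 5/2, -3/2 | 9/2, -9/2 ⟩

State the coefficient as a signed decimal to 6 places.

j₁+j₂−J=1  J+j₁−j₂=5  J−j₁+j₂=4  j₁+j₂+J+1=11
(j₁±m₁, j₂±m₂, J±M) = (0,6,1,4,0,9)
P² = 49766400/11
sum k=1..1:
  [1] −1/2880 = -1/2880
S = -1/2880
C² = P²·S² = 6/11 ; C = -0.738549

−√(6/11) = -0.738549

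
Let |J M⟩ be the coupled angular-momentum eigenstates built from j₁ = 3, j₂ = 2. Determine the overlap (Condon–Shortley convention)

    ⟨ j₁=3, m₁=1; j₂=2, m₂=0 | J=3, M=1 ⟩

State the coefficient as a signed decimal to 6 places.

−√(3/20) ≈ -0.387298

triangle: 2!*4!*2!/9! = 96/362880
(j±m)!: 4!*2!*2!*2!*4!*2! = 9216
prefactor² = (2J+1)*Δ*N² = 256/15
  k=0: +1/(0!*2!*2!*2!*2!*0!) = 1/16
  k=1: −1/(1!*1!*1!*1!*3!*1!) = -1/6
  k=2: +1/(2!*0!*0!*0!*4!*2!) = 1/96
Σ = -3/32  ⇒  CG² = 256/15*(-3/32)² = 3/20
CG = −√(3/20) = -0.387298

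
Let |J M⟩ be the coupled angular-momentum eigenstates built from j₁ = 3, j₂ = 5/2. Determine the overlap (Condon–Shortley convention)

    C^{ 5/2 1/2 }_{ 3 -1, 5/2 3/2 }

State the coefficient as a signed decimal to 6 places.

+0.169031

j₁+j₂−J=3  J+j₁−j₂=3  J−j₁+j₂=2  j₁+j₂+J+1=9
(j₁±m₁, j₂±m₂, J±M) = (2,4,4,1,3,2)
P² = 576/35
sum k=2..3:
  [2] +1/8 = 1/8
  [3] −1/12 = -1/12
S = 1/24
C² = P²·S² = 1/35 ; C = +0.169031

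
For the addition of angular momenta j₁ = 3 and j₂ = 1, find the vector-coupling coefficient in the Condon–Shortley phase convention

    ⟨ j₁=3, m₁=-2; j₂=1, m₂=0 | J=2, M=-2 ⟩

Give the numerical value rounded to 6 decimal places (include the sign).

j₁+j₂−J=2  J+j₁−j₂=4  J−j₁+j₂=0  j₁+j₂+J+1=7
(j₁±m₁, j₂±m₂, J±M) = (1,5,1,1,0,4)
P² = 960/7
sum k=1..1:
  [1] −1/24 = -1/24
S = -1/24
C² = P²·S² = 5/21 ; C = -0.487950

−√(5/21) = -0.487950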